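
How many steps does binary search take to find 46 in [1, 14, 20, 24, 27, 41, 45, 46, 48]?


Search for 46:
[0,8] mid=4 arr[4]=27
[5,8] mid=6 arr[6]=45
[7,8] mid=7 arr[7]=46
Total: 3 comparisons


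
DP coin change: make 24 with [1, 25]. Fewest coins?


dp[0]=0; dp[i]=1+min(dp[i-c] for c in coins)
...dp[19]=19, dp[20]=20, dp[21]=21, dp[22]=22, dp[23]=23, dp[24]=24
Minimum coins for 24 = 24


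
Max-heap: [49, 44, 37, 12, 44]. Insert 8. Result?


Append 8: [49, 44, 37, 12, 44, 8]
Bubble up: no swaps needed
Result: [49, 44, 37, 12, 44, 8]


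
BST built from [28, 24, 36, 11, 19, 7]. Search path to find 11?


BST root = 28
Search for 11: compare at each node
Path: [28, 24, 11]


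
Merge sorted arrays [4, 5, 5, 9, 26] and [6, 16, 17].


Compare heads, take smaller each step.
Merged: [4, 5, 5, 6, 9, 16, 17, 26]


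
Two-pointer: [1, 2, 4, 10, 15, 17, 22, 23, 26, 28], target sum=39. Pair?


Two pointers: lo=0, hi=9
Found pair: (17, 22) summing to 39


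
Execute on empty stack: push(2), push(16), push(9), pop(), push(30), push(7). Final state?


push(2) -> [2]
push(16) -> [2, 16]
push(9) -> [2, 16, 9]
pop() returns 9 -> [2, 16]
push(30) -> [2, 16, 30]
push(7) -> [2, 16, 30, 7]
Final stack (bottom to top): [2, 16, 30, 7]


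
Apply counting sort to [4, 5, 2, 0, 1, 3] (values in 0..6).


Count array: [1, 1, 1, 1, 1, 1, 0]
Reconstruct: [0, 1, 2, 3, 4, 5]


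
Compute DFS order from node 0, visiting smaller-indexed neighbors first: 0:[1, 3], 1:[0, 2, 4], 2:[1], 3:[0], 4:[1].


DFS stack-based: start with [0]
Visit order: [0, 1, 2, 4, 3]


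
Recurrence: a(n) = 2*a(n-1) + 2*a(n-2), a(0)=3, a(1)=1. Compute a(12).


Build bottom-up:
...a(10)=21376, a(11)=58400, a(12)=2*58400+2*21376=159552


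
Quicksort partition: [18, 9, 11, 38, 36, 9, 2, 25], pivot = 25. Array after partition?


Elements <= 25 go left of pivot.
Result: [18, 9, 11, 9, 2, 25, 36, 38], pivot at index 5


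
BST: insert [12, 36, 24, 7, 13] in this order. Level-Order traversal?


Root = 12; build tree by BST insertion.
Level-Order traversal: [12, 7, 36, 24, 13]


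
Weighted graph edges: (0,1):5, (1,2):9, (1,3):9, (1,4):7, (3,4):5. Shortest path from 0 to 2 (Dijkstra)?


Dijkstra from 0:
Distances: {0: 0, 1: 5, 2: 14, 3: 14, 4: 12}
Shortest distance to 2 = 14, path = [0, 1, 2]


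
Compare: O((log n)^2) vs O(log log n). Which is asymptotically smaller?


double-logarithmic grows slower than polylogarithmic
O(log log n) is asymptotically smaller; O((log n)^2) grows faster


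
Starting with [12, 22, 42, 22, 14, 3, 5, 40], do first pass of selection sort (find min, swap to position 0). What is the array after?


After one pass: [3, 22, 42, 22, 14, 12, 5, 40]


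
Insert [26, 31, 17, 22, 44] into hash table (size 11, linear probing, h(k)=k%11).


Insertions: 26->slot 4; 31->slot 9; 17->slot 6; 22->slot 0; 44->slot 1
Table: [22, 44, None, None, 26, None, 17, None, None, 31, None]


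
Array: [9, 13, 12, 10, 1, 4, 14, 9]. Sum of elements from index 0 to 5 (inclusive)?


Prefix sums: [0, 9, 22, 34, 44, 45, 49, 63, 72]
Sum[0..5] = prefix[6] - prefix[0] = 49 - 0 = 49


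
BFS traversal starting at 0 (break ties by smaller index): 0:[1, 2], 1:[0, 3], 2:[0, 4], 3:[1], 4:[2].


BFS queue: start with [0]
Visit order: [0, 1, 2, 3, 4]


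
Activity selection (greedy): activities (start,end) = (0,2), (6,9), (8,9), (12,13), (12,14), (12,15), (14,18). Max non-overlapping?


Greedy: pick earliest-ending, then skip overlaps.
Selected (4 activities): [(0, 2), (6, 9), (12, 13), (14, 18)]


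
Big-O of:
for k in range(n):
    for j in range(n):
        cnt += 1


Per nesting level: O(n) * O(n) = O(n^2)
Complexity: O(n^2)


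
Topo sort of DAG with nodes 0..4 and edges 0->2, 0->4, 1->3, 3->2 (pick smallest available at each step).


Kahn's algorithm, process smallest node first
Order: [0, 1, 3, 2, 4]


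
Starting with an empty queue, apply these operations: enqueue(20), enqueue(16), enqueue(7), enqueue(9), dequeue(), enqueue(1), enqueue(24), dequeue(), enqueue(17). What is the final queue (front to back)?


enqueue(20) -> [20]
enqueue(16) -> [20, 16]
enqueue(7) -> [20, 16, 7]
enqueue(9) -> [20, 16, 7, 9]
dequeue() returns 20 -> [16, 7, 9]
enqueue(1) -> [16, 7, 9, 1]
enqueue(24) -> [16, 7, 9, 1, 24]
dequeue() returns 16 -> [7, 9, 1, 24]
enqueue(17) -> [7, 9, 1, 24, 17]
Final queue (front to back): [7, 9, 1, 24, 17]


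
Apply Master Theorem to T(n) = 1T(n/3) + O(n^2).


a=1, b=3, c=2. log_3(1)=0 < c=2. Case 3: O(n^c) = O(n^2)
Complexity: O(n^2)


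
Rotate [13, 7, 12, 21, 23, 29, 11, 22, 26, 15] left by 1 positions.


Left rotate by 1: [7, 12, 21, 23, 29, 11, 22, 26, 15, 13]


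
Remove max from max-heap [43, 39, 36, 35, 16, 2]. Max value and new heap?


Max = 43
Replace root with last, heapify down
Resulting heap: [39, 35, 36, 2, 16]


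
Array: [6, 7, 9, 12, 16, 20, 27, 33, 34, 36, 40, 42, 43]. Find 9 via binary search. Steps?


Search for 9:
[0,12] mid=6 arr[6]=27
[0,5] mid=2 arr[2]=9
Total: 2 comparisons


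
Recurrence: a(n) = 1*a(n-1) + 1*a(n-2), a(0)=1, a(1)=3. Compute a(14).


Build bottom-up:
...a(12)=521, a(13)=843, a(14)=1*843+1*521=1364


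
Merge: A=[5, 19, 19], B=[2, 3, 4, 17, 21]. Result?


Compare heads, take smaller each step.
Merged: [2, 3, 4, 5, 17, 19, 19, 21]


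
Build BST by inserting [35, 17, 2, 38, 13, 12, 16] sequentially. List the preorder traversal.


Root = 35; build tree by BST insertion.
Preorder traversal: [35, 17, 2, 13, 12, 16, 38]


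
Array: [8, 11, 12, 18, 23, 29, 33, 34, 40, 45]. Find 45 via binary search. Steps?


Search for 45:
[0,9] mid=4 arr[4]=23
[5,9] mid=7 arr[7]=34
[8,9] mid=8 arr[8]=40
[9,9] mid=9 arr[9]=45
Total: 4 comparisons


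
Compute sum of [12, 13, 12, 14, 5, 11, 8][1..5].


Prefix sums: [0, 12, 25, 37, 51, 56, 67, 75]
Sum[1..5] = prefix[6] - prefix[1] = 67 - 12 = 55


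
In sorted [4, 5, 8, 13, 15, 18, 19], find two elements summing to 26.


Two pointers: lo=0, hi=6
Found pair: (8, 18) summing to 26


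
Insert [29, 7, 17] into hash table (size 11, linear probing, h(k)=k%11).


Insertions: 29->slot 7; 7->slot 8; 17->slot 6
Table: [None, None, None, None, None, None, 17, 29, 7, None, None]


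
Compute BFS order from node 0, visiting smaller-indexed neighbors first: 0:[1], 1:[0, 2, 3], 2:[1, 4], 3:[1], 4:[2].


BFS queue: start with [0]
Visit order: [0, 1, 2, 3, 4]


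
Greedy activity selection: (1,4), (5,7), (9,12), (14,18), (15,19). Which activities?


Greedy: pick earliest-ending, then skip overlaps.
Selected (4 activities): [(1, 4), (5, 7), (9, 12), (14, 18)]


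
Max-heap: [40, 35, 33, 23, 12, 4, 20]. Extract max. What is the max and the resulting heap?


Max = 40
Replace root with last, heapify down
Resulting heap: [35, 23, 33, 20, 12, 4]


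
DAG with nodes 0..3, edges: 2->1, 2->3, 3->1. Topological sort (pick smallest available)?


Kahn's algorithm, process smallest node first
Order: [0, 2, 3, 1]


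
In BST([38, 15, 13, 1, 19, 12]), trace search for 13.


BST root = 38
Search for 13: compare at each node
Path: [38, 15, 13]


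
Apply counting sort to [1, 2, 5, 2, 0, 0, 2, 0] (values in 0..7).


Count array: [3, 1, 3, 0, 0, 1, 0, 0]
Reconstruct: [0, 0, 0, 1, 2, 2, 2, 5]


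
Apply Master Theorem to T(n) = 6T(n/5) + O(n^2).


a=6, b=5, c=2. log_5(6)=1.113 < c=2. Case 3: O(n^c) = O(n^2)
Complexity: O(n^2)


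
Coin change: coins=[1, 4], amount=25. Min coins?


dp[0]=0; dp[i]=1+min(dp[i-c] for c in coins)
...dp[20]=5, dp[21]=6, dp[22]=7, dp[23]=8, dp[24]=6, dp[25]=7
Minimum coins for 25 = 7


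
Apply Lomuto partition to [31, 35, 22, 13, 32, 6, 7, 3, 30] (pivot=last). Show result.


Elements <= 30 go left of pivot.
Result: [22, 13, 6, 7, 3, 30, 35, 32, 31], pivot at index 5


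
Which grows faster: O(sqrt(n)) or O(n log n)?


sublinear grows slower than linearithmic
O(sqrt(n)) is asymptotically smaller; O(n log n) grows faster


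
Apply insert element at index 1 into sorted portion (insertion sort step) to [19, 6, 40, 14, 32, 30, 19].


After one pass: [6, 19, 40, 14, 32, 30, 19]


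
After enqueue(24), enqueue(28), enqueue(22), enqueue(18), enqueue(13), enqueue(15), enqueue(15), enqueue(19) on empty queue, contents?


enqueue(24) -> [24]
enqueue(28) -> [24, 28]
enqueue(22) -> [24, 28, 22]
enqueue(18) -> [24, 28, 22, 18]
enqueue(13) -> [24, 28, 22, 18, 13]
enqueue(15) -> [24, 28, 22, 18, 13, 15]
enqueue(15) -> [24, 28, 22, 18, 13, 15, 15]
enqueue(19) -> [24, 28, 22, 18, 13, 15, 15, 19]
Final queue (front to back): [24, 28, 22, 18, 13, 15, 15, 19]


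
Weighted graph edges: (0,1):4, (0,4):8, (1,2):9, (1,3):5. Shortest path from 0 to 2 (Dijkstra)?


Dijkstra from 0:
Distances: {0: 0, 1: 4, 2: 13, 3: 9, 4: 8}
Shortest distance to 2 = 13, path = [0, 1, 2]


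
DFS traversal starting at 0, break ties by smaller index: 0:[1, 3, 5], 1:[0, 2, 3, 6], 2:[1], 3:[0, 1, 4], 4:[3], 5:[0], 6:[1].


DFS stack-based: start with [0]
Visit order: [0, 1, 2, 3, 4, 6, 5]


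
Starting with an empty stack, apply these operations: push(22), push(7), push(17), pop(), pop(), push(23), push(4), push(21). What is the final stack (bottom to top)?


push(22) -> [22]
push(7) -> [22, 7]
push(17) -> [22, 7, 17]
pop() returns 17 -> [22, 7]
pop() returns 7 -> [22]
push(23) -> [22, 23]
push(4) -> [22, 23, 4]
push(21) -> [22, 23, 4, 21]
Final stack (bottom to top): [22, 23, 4, 21]


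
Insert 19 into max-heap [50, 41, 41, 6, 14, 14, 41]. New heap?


Append 19: [50, 41, 41, 6, 14, 14, 41, 19]
Bubble up: swap idx 7(19) with idx 3(6)
Result: [50, 41, 41, 19, 14, 14, 41, 6]


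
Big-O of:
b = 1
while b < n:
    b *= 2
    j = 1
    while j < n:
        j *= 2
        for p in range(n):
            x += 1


Per nesting level: O(log n) * O(log n) * O(n) = O(n (log n)^2)
Complexity: O(n (log n)^2)


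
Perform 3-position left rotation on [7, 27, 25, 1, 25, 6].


Left rotate by 3: [1, 25, 6, 7, 27, 25]


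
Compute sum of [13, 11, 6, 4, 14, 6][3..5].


Prefix sums: [0, 13, 24, 30, 34, 48, 54]
Sum[3..5] = prefix[6] - prefix[3] = 54 - 30 = 24


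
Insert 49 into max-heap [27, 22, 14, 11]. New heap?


Append 49: [27, 22, 14, 11, 49]
Bubble up: swap idx 4(49) with idx 1(22); swap idx 1(49) with idx 0(27)
Result: [49, 27, 14, 11, 22]


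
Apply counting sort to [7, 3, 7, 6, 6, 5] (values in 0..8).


Count array: [0, 0, 0, 1, 0, 1, 2, 2, 0]
Reconstruct: [3, 5, 6, 6, 7, 7]


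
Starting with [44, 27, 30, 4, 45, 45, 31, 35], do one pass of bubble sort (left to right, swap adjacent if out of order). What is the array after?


After one pass: [27, 30, 4, 44, 45, 31, 35, 45]


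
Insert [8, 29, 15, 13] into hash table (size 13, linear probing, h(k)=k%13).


Insertions: 8->slot 8; 29->slot 3; 15->slot 2; 13->slot 0
Table: [13, None, 15, 29, None, None, None, None, 8, None, None, None, None]


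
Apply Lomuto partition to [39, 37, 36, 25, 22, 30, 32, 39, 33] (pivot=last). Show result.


Elements <= 33 go left of pivot.
Result: [25, 22, 30, 32, 33, 36, 39, 39, 37], pivot at index 4


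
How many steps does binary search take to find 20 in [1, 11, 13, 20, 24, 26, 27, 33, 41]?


Search for 20:
[0,8] mid=4 arr[4]=24
[0,3] mid=1 arr[1]=11
[2,3] mid=2 arr[2]=13
[3,3] mid=3 arr[3]=20
Total: 4 comparisons


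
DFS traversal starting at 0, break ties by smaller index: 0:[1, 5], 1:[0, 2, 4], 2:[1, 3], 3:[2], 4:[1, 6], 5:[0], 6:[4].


DFS stack-based: start with [0]
Visit order: [0, 1, 2, 3, 4, 6, 5]


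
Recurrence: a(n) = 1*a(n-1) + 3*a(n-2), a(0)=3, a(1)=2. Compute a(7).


Build bottom-up:
...a(5)=101, a(6)=251, a(7)=1*251+3*101=554


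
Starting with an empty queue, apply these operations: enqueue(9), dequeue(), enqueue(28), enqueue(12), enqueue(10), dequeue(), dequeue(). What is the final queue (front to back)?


enqueue(9) -> [9]
dequeue() returns 9 -> []
enqueue(28) -> [28]
enqueue(12) -> [28, 12]
enqueue(10) -> [28, 12, 10]
dequeue() returns 28 -> [12, 10]
dequeue() returns 12 -> [10]
Final queue (front to back): [10]


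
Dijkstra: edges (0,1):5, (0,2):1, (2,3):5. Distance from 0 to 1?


Dijkstra from 0:
Distances: {0: 0, 1: 5, 2: 1, 3: 6}
Shortest distance to 1 = 5, path = [0, 1]


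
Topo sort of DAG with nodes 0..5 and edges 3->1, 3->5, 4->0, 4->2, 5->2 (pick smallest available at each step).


Kahn's algorithm, process smallest node first
Order: [3, 1, 4, 0, 5, 2]


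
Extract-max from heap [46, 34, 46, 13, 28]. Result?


Max = 46
Replace root with last, heapify down
Resulting heap: [46, 34, 28, 13]


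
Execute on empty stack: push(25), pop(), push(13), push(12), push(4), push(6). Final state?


push(25) -> [25]
pop() returns 25 -> []
push(13) -> [13]
push(12) -> [13, 12]
push(4) -> [13, 12, 4]
push(6) -> [13, 12, 4, 6]
Final stack (bottom to top): [13, 12, 4, 6]


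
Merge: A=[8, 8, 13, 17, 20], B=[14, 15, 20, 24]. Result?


Compare heads, take smaller each step.
Merged: [8, 8, 13, 14, 15, 17, 20, 20, 24]


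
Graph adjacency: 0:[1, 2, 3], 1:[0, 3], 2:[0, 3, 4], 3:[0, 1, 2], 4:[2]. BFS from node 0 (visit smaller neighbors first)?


BFS queue: start with [0]
Visit order: [0, 1, 2, 3, 4]


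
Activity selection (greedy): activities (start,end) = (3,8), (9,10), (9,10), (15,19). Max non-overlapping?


Greedy: pick earliest-ending, then skip overlaps.
Selected (3 activities): [(3, 8), (9, 10), (15, 19)]


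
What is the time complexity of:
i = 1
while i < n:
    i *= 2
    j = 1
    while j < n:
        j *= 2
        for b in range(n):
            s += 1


Per nesting level: O(log n) * O(log n) * O(n) = O(n (log n)^2)
Complexity: O(n (log n)^2)


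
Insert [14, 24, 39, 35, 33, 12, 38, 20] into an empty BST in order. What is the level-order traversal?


Root = 14; build tree by BST insertion.
Level-Order traversal: [14, 12, 24, 20, 39, 35, 33, 38]


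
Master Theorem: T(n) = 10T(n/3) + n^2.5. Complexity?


a=10, b=3, c=2.5. log_3(10)=2.096 < c=2.5. Case 3: O(n^c) = O(n^2.500)
Complexity: O(n^2.500)


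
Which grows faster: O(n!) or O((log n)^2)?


polylogarithmic grows slower than factorial
O((log n)^2) is asymptotically smaller; O(n!) grows faster


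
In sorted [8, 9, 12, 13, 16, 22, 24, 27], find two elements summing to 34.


Two pointers: lo=0, hi=7
Found pair: (12, 22) summing to 34


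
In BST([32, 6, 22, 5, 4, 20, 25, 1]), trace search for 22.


BST root = 32
Search for 22: compare at each node
Path: [32, 6, 22]


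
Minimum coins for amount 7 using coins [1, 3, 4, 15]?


dp[0]=0; dp[i]=1+min(dp[i-c] for c in coins)
...dp[2]=2, dp[3]=1, dp[4]=1, dp[5]=2, dp[6]=2, dp[7]=2
Minimum coins for 7 = 2


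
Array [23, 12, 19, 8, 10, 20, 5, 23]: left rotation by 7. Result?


Left rotate by 7: [23, 23, 12, 19, 8, 10, 20, 5]


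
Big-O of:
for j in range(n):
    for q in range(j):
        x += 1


Per nesting level: O(n) * O(n) [triangular over j] = O(n^2)
Complexity: O(n^2)


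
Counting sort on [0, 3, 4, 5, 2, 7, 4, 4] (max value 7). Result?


Count array: [1, 0, 1, 1, 3, 1, 0, 1]
Reconstruct: [0, 2, 3, 4, 4, 4, 5, 7]


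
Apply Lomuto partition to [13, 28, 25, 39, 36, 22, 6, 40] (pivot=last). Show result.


Elements <= 40 go left of pivot.
Result: [13, 28, 25, 39, 36, 22, 6, 40], pivot at index 7


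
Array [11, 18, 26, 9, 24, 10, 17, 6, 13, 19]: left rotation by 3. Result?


Left rotate by 3: [9, 24, 10, 17, 6, 13, 19, 11, 18, 26]


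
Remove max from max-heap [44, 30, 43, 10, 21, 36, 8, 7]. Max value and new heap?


Max = 44
Replace root with last, heapify down
Resulting heap: [43, 30, 36, 10, 21, 7, 8]


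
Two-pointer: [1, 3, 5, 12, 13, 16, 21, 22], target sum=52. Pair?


Two pointers: lo=0, hi=7
No pair sums to 52


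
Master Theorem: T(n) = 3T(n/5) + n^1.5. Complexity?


a=3, b=5, c=1.5. log_5(3)=0.683 < c=1.5. Case 3: O(n^c) = O(n^1.500)
Complexity: O(n^1.500)


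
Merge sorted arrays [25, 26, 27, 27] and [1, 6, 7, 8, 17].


Compare heads, take smaller each step.
Merged: [1, 6, 7, 8, 17, 25, 26, 27, 27]


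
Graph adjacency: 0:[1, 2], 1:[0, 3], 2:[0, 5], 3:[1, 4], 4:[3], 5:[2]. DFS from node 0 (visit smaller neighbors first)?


DFS stack-based: start with [0]
Visit order: [0, 1, 3, 4, 2, 5]


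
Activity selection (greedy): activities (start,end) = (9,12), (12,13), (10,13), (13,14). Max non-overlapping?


Greedy: pick earliest-ending, then skip overlaps.
Selected (3 activities): [(9, 12), (12, 13), (13, 14)]


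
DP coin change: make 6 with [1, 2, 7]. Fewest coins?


dp[0]=0; dp[i]=1+min(dp[i-c] for c in coins)
...dp[1]=1, dp[2]=1, dp[3]=2, dp[4]=2, dp[5]=3, dp[6]=3
Minimum coins for 6 = 3


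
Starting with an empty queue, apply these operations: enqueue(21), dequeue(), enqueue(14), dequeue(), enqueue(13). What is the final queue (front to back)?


enqueue(21) -> [21]
dequeue() returns 21 -> []
enqueue(14) -> [14]
dequeue() returns 14 -> []
enqueue(13) -> [13]
Final queue (front to back): [13]


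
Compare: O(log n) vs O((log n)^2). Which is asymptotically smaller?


logarithmic grows slower than polylogarithmic
O(log n) is asymptotically smaller; O((log n)^2) grows faster


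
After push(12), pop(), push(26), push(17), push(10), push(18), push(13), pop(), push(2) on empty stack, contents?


push(12) -> [12]
pop() returns 12 -> []
push(26) -> [26]
push(17) -> [26, 17]
push(10) -> [26, 17, 10]
push(18) -> [26, 17, 10, 18]
push(13) -> [26, 17, 10, 18, 13]
pop() returns 13 -> [26, 17, 10, 18]
push(2) -> [26, 17, 10, 18, 2]
Final stack (bottom to top): [26, 17, 10, 18, 2]


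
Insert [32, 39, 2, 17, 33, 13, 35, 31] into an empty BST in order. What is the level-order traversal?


Root = 32; build tree by BST insertion.
Level-Order traversal: [32, 2, 39, 17, 33, 13, 31, 35]


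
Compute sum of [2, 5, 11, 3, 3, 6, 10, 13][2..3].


Prefix sums: [0, 2, 7, 18, 21, 24, 30, 40, 53]
Sum[2..3] = prefix[4] - prefix[2] = 21 - 7 = 14


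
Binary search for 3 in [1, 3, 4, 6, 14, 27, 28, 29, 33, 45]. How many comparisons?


Search for 3:
[0,9] mid=4 arr[4]=14
[0,3] mid=1 arr[1]=3
Total: 2 comparisons


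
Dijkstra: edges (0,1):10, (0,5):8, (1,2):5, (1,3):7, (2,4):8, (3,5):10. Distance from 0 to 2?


Dijkstra from 0:
Distances: {0: 0, 1: 10, 2: 15, 3: 17, 4: 23, 5: 8}
Shortest distance to 2 = 15, path = [0, 1, 2]


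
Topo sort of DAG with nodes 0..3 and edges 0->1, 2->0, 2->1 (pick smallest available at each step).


Kahn's algorithm, process smallest node first
Order: [2, 0, 1, 3]


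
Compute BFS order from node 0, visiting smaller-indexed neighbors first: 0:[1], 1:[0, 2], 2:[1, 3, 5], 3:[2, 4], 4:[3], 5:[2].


BFS queue: start with [0]
Visit order: [0, 1, 2, 3, 5, 4]


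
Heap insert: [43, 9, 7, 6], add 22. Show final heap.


Append 22: [43, 9, 7, 6, 22]
Bubble up: swap idx 4(22) with idx 1(9)
Result: [43, 22, 7, 6, 9]


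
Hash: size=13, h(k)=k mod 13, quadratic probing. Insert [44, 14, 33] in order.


Insertions: 44->slot 5; 14->slot 1; 33->slot 7
Table: [None, 14, None, None, None, 44, None, 33, None, None, None, None, None]


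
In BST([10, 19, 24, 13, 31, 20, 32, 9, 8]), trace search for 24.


BST root = 10
Search for 24: compare at each node
Path: [10, 19, 24]


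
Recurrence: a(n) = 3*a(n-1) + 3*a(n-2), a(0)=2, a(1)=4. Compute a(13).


Build bottom-up:
...a(11)=2833866, a(12)=10744002, a(13)=3*10744002+3*2833866=40733604


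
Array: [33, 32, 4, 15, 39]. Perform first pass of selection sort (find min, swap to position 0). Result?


After one pass: [4, 32, 33, 15, 39]


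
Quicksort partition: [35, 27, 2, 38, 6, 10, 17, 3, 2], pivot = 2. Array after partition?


Elements <= 2 go left of pivot.
Result: [2, 2, 35, 38, 6, 10, 17, 3, 27], pivot at index 1


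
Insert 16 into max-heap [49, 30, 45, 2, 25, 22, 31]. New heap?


Append 16: [49, 30, 45, 2, 25, 22, 31, 16]
Bubble up: swap idx 7(16) with idx 3(2)
Result: [49, 30, 45, 16, 25, 22, 31, 2]


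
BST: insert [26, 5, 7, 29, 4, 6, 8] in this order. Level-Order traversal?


Root = 26; build tree by BST insertion.
Level-Order traversal: [26, 5, 29, 4, 7, 6, 8]


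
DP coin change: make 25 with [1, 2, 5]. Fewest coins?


dp[0]=0; dp[i]=1+min(dp[i-c] for c in coins)
...dp[20]=4, dp[21]=5, dp[22]=5, dp[23]=6, dp[24]=6, dp[25]=5
Minimum coins for 25 = 5


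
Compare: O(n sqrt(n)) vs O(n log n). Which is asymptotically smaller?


linearithmic grows slower than n^1.5
O(n log n) is asymptotically smaller; O(n sqrt(n)) grows faster


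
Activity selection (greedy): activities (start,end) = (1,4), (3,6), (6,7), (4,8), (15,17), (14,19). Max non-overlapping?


Greedy: pick earliest-ending, then skip overlaps.
Selected (3 activities): [(1, 4), (6, 7), (15, 17)]


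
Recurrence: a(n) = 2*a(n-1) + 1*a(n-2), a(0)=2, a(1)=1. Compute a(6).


Build bottom-up:
...a(4)=22, a(5)=53, a(6)=2*53+1*22=128


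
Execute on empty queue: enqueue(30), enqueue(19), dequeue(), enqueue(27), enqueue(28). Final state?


enqueue(30) -> [30]
enqueue(19) -> [30, 19]
dequeue() returns 30 -> [19]
enqueue(27) -> [19, 27]
enqueue(28) -> [19, 27, 28]
Final queue (front to back): [19, 27, 28]


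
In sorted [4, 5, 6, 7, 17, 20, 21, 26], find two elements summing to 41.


Two pointers: lo=0, hi=7
Found pair: (20, 21) summing to 41


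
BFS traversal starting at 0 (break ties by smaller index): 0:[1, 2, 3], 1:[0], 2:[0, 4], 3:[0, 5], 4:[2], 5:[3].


BFS queue: start with [0]
Visit order: [0, 1, 2, 3, 4, 5]


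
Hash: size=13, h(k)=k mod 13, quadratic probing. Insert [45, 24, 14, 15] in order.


Insertions: 45->slot 6; 24->slot 11; 14->slot 1; 15->slot 2
Table: [None, 14, 15, None, None, None, 45, None, None, None, None, 24, None]


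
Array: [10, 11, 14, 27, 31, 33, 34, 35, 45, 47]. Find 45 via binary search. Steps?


Search for 45:
[0,9] mid=4 arr[4]=31
[5,9] mid=7 arr[7]=35
[8,9] mid=8 arr[8]=45
Total: 3 comparisons


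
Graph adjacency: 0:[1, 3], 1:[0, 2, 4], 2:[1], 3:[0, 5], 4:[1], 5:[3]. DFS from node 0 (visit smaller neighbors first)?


DFS stack-based: start with [0]
Visit order: [0, 1, 2, 4, 3, 5]


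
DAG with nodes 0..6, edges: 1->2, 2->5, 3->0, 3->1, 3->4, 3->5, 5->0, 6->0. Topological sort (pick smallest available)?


Kahn's algorithm, process smallest node first
Order: [3, 1, 2, 4, 5, 6, 0]


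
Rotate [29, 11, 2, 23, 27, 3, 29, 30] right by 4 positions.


Right rotate by 4: [27, 3, 29, 30, 29, 11, 2, 23]


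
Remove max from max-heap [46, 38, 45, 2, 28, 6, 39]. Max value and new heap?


Max = 46
Replace root with last, heapify down
Resulting heap: [45, 38, 39, 2, 28, 6]


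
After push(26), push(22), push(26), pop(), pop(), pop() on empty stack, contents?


push(26) -> [26]
push(22) -> [26, 22]
push(26) -> [26, 22, 26]
pop() returns 26 -> [26, 22]
pop() returns 22 -> [26]
pop() returns 26 -> []
Final stack (bottom to top): []


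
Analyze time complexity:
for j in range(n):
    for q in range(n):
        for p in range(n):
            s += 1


Per nesting level: O(n) * O(n) * O(n) = O(n^3)
Complexity: O(n^3)


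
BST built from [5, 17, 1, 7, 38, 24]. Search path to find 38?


BST root = 5
Search for 38: compare at each node
Path: [5, 17, 38]


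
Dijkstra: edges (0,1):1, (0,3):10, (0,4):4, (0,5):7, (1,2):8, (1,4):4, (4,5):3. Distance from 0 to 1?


Dijkstra from 0:
Distances: {0: 0, 1: 1, 2: 9, 3: 10, 4: 4, 5: 7}
Shortest distance to 1 = 1, path = [0, 1]


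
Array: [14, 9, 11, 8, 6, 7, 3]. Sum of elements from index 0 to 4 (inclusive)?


Prefix sums: [0, 14, 23, 34, 42, 48, 55, 58]
Sum[0..4] = prefix[5] - prefix[0] = 48 - 0 = 48


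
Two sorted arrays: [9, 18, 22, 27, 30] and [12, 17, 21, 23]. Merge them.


Compare heads, take smaller each step.
Merged: [9, 12, 17, 18, 21, 22, 23, 27, 30]


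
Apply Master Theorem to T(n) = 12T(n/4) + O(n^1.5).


a=12, b=4, c=1.5. log_4(12)=1.792 > c=1.5. Case 1: O(n^log_b(a)) = O(n^1.792)
Complexity: O(n^1.792)


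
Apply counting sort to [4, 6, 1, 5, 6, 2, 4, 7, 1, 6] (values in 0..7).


Count array: [0, 2, 1, 0, 2, 1, 3, 1]
Reconstruct: [1, 1, 2, 4, 4, 5, 6, 6, 6, 7]


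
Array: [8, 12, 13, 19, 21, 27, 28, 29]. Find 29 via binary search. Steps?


Search for 29:
[0,7] mid=3 arr[3]=19
[4,7] mid=5 arr[5]=27
[6,7] mid=6 arr[6]=28
[7,7] mid=7 arr[7]=29
Total: 4 comparisons


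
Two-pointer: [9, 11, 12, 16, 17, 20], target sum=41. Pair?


Two pointers: lo=0, hi=5
No pair sums to 41


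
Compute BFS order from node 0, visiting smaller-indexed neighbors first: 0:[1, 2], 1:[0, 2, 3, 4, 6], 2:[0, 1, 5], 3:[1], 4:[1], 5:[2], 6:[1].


BFS queue: start with [0]
Visit order: [0, 1, 2, 3, 4, 6, 5]


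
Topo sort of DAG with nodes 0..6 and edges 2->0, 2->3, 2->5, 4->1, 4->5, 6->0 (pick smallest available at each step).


Kahn's algorithm, process smallest node first
Order: [2, 3, 4, 1, 5, 6, 0]


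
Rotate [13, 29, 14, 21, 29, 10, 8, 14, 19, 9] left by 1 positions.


Left rotate by 1: [29, 14, 21, 29, 10, 8, 14, 19, 9, 13]


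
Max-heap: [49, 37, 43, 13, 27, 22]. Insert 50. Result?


Append 50: [49, 37, 43, 13, 27, 22, 50]
Bubble up: swap idx 6(50) with idx 2(43); swap idx 2(50) with idx 0(49)
Result: [50, 37, 49, 13, 27, 22, 43]


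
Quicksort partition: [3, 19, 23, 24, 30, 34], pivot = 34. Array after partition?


Elements <= 34 go left of pivot.
Result: [3, 19, 23, 24, 30, 34], pivot at index 5


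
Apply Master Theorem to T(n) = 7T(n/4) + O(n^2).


a=7, b=4, c=2. log_4(7)=1.404 < c=2. Case 3: O(n^c) = O(n^2)
Complexity: O(n^2)


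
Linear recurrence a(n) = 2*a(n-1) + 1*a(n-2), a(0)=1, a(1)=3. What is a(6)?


Build bottom-up:
...a(4)=41, a(5)=99, a(6)=2*99+1*41=239


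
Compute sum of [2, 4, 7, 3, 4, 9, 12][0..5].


Prefix sums: [0, 2, 6, 13, 16, 20, 29, 41]
Sum[0..5] = prefix[6] - prefix[0] = 29 - 0 = 29


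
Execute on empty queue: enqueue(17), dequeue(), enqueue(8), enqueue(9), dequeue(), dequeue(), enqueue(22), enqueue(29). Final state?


enqueue(17) -> [17]
dequeue() returns 17 -> []
enqueue(8) -> [8]
enqueue(9) -> [8, 9]
dequeue() returns 8 -> [9]
dequeue() returns 9 -> []
enqueue(22) -> [22]
enqueue(29) -> [22, 29]
Final queue (front to back): [22, 29]


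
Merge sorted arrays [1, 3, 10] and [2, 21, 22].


Compare heads, take smaller each step.
Merged: [1, 2, 3, 10, 21, 22]


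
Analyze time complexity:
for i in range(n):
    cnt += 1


Per nesting level: O(n) = O(n)
Complexity: O(n)


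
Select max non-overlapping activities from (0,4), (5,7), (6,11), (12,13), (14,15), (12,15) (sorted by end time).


Greedy: pick earliest-ending, then skip overlaps.
Selected (4 activities): [(0, 4), (5, 7), (12, 13), (14, 15)]


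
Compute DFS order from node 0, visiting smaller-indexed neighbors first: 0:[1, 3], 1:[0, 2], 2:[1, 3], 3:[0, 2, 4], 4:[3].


DFS stack-based: start with [0]
Visit order: [0, 1, 2, 3, 4]


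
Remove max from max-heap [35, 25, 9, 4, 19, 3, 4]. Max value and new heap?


Max = 35
Replace root with last, heapify down
Resulting heap: [25, 19, 9, 4, 4, 3]


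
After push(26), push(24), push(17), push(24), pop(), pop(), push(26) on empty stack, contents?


push(26) -> [26]
push(24) -> [26, 24]
push(17) -> [26, 24, 17]
push(24) -> [26, 24, 17, 24]
pop() returns 24 -> [26, 24, 17]
pop() returns 17 -> [26, 24]
push(26) -> [26, 24, 26]
Final stack (bottom to top): [26, 24, 26]


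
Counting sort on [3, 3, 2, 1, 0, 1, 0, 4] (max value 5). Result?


Count array: [2, 2, 1, 2, 1, 0]
Reconstruct: [0, 0, 1, 1, 2, 3, 3, 4]


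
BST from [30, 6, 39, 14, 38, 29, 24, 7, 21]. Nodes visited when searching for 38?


BST root = 30
Search for 38: compare at each node
Path: [30, 39, 38]


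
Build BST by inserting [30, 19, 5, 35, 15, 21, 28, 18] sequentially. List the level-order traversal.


Root = 30; build tree by BST insertion.
Level-Order traversal: [30, 19, 35, 5, 21, 15, 28, 18]


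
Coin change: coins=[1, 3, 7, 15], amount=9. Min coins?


dp[0]=0; dp[i]=1+min(dp[i-c] for c in coins)
...dp[4]=2, dp[5]=3, dp[6]=2, dp[7]=1, dp[8]=2, dp[9]=3
Minimum coins for 9 = 3


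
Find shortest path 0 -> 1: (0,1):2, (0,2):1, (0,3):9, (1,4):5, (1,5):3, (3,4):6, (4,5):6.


Dijkstra from 0:
Distances: {0: 0, 1: 2, 2: 1, 3: 9, 4: 7, 5: 5}
Shortest distance to 1 = 2, path = [0, 1]


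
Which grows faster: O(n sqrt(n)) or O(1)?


constant grows slower than n^1.5
O(1) is asymptotically smaller; O(n sqrt(n)) grows faster


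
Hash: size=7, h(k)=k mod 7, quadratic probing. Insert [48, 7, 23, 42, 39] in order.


Insertions: 48->slot 6; 7->slot 0; 23->slot 2; 42->slot 1; 39->slot 4
Table: [7, 42, 23, None, 39, None, 48]


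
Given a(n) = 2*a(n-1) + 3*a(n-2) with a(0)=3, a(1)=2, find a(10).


Build bottom-up:
...a(8)=8203, a(9)=24602, a(10)=2*24602+3*8203=73813


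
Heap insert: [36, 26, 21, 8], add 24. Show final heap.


Append 24: [36, 26, 21, 8, 24]
Bubble up: no swaps needed
Result: [36, 26, 21, 8, 24]


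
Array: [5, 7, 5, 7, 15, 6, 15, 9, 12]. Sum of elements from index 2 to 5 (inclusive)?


Prefix sums: [0, 5, 12, 17, 24, 39, 45, 60, 69, 81]
Sum[2..5] = prefix[6] - prefix[2] = 45 - 12 = 33


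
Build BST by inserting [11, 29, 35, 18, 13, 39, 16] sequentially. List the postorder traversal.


Root = 11; build tree by BST insertion.
Postorder traversal: [16, 13, 18, 39, 35, 29, 11]


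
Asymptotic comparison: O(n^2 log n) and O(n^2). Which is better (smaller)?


quadratic grows slower than n^2 log n
O(n^2) is asymptotically smaller; O(n^2 log n) grows faster


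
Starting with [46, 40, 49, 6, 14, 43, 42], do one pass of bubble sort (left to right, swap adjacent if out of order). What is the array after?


After one pass: [40, 46, 6, 14, 43, 42, 49]


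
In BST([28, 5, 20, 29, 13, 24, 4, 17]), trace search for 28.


BST root = 28
Search for 28: compare at each node
Path: [28]


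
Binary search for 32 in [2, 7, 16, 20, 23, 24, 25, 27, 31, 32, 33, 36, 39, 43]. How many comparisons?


Search for 32:
[0,13] mid=6 arr[6]=25
[7,13] mid=10 arr[10]=33
[7,9] mid=8 arr[8]=31
[9,9] mid=9 arr[9]=32
Total: 4 comparisons


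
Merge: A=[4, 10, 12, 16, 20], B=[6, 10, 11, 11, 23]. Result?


Compare heads, take smaller each step.
Merged: [4, 6, 10, 10, 11, 11, 12, 16, 20, 23]


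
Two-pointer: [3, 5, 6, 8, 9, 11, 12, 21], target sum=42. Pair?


Two pointers: lo=0, hi=7
No pair sums to 42


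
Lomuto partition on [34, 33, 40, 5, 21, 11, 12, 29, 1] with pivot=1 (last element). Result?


Elements <= 1 go left of pivot.
Result: [1, 33, 40, 5, 21, 11, 12, 29, 34], pivot at index 0


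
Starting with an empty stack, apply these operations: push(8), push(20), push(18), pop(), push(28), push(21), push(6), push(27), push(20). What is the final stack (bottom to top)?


push(8) -> [8]
push(20) -> [8, 20]
push(18) -> [8, 20, 18]
pop() returns 18 -> [8, 20]
push(28) -> [8, 20, 28]
push(21) -> [8, 20, 28, 21]
push(6) -> [8, 20, 28, 21, 6]
push(27) -> [8, 20, 28, 21, 6, 27]
push(20) -> [8, 20, 28, 21, 6, 27, 20]
Final stack (bottom to top): [8, 20, 28, 21, 6, 27, 20]


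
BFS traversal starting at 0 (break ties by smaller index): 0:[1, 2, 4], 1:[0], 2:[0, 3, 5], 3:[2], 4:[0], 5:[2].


BFS queue: start with [0]
Visit order: [0, 1, 2, 4, 3, 5]


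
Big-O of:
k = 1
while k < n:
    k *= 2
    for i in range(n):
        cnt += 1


Per nesting level: O(log n) * O(n) = O(n log n)
Complexity: O(n log n)


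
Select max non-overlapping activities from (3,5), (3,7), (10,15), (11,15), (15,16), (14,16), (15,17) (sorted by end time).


Greedy: pick earliest-ending, then skip overlaps.
Selected (3 activities): [(3, 5), (10, 15), (15, 16)]


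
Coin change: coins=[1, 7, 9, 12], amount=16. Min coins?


dp[0]=0; dp[i]=1+min(dp[i-c] for c in coins)
...dp[11]=3, dp[12]=1, dp[13]=2, dp[14]=2, dp[15]=3, dp[16]=2
Minimum coins for 16 = 2


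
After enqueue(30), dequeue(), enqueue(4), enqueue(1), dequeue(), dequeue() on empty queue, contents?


enqueue(30) -> [30]
dequeue() returns 30 -> []
enqueue(4) -> [4]
enqueue(1) -> [4, 1]
dequeue() returns 4 -> [1]
dequeue() returns 1 -> []
Final queue (front to back): []


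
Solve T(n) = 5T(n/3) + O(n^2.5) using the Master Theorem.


a=5, b=3, c=2.5. log_3(5)=1.465 < c=2.5. Case 3: O(n^c) = O(n^2.500)
Complexity: O(n^2.500)


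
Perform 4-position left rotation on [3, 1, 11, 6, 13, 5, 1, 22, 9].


Left rotate by 4: [13, 5, 1, 22, 9, 3, 1, 11, 6]


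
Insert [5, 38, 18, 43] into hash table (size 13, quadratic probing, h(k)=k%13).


Insertions: 5->slot 5; 38->slot 12; 18->slot 6; 43->slot 4
Table: [None, None, None, None, 43, 5, 18, None, None, None, None, None, 38]


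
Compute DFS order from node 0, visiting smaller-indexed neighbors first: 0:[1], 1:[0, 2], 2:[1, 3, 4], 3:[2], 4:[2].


DFS stack-based: start with [0]
Visit order: [0, 1, 2, 3, 4]


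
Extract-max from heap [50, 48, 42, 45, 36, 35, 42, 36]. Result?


Max = 50
Replace root with last, heapify down
Resulting heap: [48, 45, 42, 36, 36, 35, 42]


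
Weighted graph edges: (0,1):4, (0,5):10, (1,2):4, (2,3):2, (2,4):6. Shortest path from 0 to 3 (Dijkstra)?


Dijkstra from 0:
Distances: {0: 0, 1: 4, 2: 8, 3: 10, 4: 14, 5: 10}
Shortest distance to 3 = 10, path = [0, 1, 2, 3]


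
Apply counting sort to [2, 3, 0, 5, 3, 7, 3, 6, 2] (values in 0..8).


Count array: [1, 0, 2, 3, 0, 1, 1, 1, 0]
Reconstruct: [0, 2, 2, 3, 3, 3, 5, 6, 7]


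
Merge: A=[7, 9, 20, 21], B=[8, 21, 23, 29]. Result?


Compare heads, take smaller each step.
Merged: [7, 8, 9, 20, 21, 21, 23, 29]


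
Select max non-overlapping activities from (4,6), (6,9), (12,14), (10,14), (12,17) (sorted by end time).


Greedy: pick earliest-ending, then skip overlaps.
Selected (3 activities): [(4, 6), (6, 9), (12, 14)]


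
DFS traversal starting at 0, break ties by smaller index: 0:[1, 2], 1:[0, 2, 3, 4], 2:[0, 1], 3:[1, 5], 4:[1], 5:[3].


DFS stack-based: start with [0]
Visit order: [0, 1, 2, 3, 5, 4]


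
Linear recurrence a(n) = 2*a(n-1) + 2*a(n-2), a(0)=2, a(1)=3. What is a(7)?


Build bottom-up:
...a(5)=196, a(6)=536, a(7)=2*536+2*196=1464


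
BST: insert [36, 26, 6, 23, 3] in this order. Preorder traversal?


Root = 36; build tree by BST insertion.
Preorder traversal: [36, 26, 6, 3, 23]


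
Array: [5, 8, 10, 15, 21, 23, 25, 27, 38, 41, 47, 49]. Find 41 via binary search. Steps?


Search for 41:
[0,11] mid=5 arr[5]=23
[6,11] mid=8 arr[8]=38
[9,11] mid=10 arr[10]=47
[9,9] mid=9 arr[9]=41
Total: 4 comparisons


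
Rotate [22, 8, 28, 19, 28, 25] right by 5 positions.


Right rotate by 5: [8, 28, 19, 28, 25, 22]


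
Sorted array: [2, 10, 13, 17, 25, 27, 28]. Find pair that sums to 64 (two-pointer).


Two pointers: lo=0, hi=6
No pair sums to 64


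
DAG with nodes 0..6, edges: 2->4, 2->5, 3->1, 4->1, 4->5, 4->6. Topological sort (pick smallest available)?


Kahn's algorithm, process smallest node first
Order: [0, 2, 3, 4, 1, 5, 6]


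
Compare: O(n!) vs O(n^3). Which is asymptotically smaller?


cubic grows slower than factorial
O(n^3) is asymptotically smaller; O(n!) grows faster


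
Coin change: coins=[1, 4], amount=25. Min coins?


dp[0]=0; dp[i]=1+min(dp[i-c] for c in coins)
...dp[20]=5, dp[21]=6, dp[22]=7, dp[23]=8, dp[24]=6, dp[25]=7
Minimum coins for 25 = 7


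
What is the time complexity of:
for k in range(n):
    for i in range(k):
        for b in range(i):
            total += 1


Per nesting level: O(n) * O(n) [triangular over k] * O(n) [triangular over i] = O(n^3)
Complexity: O(n^3)


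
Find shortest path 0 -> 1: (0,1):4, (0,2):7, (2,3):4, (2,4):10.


Dijkstra from 0:
Distances: {0: 0, 1: 4, 2: 7, 3: 11, 4: 17}
Shortest distance to 1 = 4, path = [0, 1]


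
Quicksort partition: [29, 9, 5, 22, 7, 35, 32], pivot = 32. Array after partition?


Elements <= 32 go left of pivot.
Result: [29, 9, 5, 22, 7, 32, 35], pivot at index 5


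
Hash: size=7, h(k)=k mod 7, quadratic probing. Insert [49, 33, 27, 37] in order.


Insertions: 49->slot 0; 33->slot 5; 27->slot 6; 37->slot 2
Table: [49, None, 37, None, None, 33, 27]


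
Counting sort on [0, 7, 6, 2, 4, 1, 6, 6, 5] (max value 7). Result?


Count array: [1, 1, 1, 0, 1, 1, 3, 1]
Reconstruct: [0, 1, 2, 4, 5, 6, 6, 6, 7]


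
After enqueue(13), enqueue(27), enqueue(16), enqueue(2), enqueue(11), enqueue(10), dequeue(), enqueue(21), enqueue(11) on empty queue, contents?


enqueue(13) -> [13]
enqueue(27) -> [13, 27]
enqueue(16) -> [13, 27, 16]
enqueue(2) -> [13, 27, 16, 2]
enqueue(11) -> [13, 27, 16, 2, 11]
enqueue(10) -> [13, 27, 16, 2, 11, 10]
dequeue() returns 13 -> [27, 16, 2, 11, 10]
enqueue(21) -> [27, 16, 2, 11, 10, 21]
enqueue(11) -> [27, 16, 2, 11, 10, 21, 11]
Final queue (front to back): [27, 16, 2, 11, 10, 21, 11]


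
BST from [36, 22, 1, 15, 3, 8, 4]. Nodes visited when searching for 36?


BST root = 36
Search for 36: compare at each node
Path: [36]


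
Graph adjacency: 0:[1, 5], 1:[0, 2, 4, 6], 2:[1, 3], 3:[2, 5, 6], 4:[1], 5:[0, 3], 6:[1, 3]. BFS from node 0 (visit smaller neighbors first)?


BFS queue: start with [0]
Visit order: [0, 1, 5, 2, 4, 6, 3]


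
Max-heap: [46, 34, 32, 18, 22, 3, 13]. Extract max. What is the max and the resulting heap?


Max = 46
Replace root with last, heapify down
Resulting heap: [34, 22, 32, 18, 13, 3]


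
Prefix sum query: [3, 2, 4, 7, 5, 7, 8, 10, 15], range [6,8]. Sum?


Prefix sums: [0, 3, 5, 9, 16, 21, 28, 36, 46, 61]
Sum[6..8] = prefix[9] - prefix[6] = 61 - 28 = 33


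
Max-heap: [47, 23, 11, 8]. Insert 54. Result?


Append 54: [47, 23, 11, 8, 54]
Bubble up: swap idx 4(54) with idx 1(23); swap idx 1(54) with idx 0(47)
Result: [54, 47, 11, 8, 23]


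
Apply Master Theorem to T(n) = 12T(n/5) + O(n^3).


a=12, b=5, c=3. log_5(12)=1.544 < c=3. Case 3: O(n^c) = O(n^3)
Complexity: O(n^3)


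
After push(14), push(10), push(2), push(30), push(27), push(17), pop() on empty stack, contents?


push(14) -> [14]
push(10) -> [14, 10]
push(2) -> [14, 10, 2]
push(30) -> [14, 10, 2, 30]
push(27) -> [14, 10, 2, 30, 27]
push(17) -> [14, 10, 2, 30, 27, 17]
pop() returns 17 -> [14, 10, 2, 30, 27]
Final stack (bottom to top): [14, 10, 2, 30, 27]


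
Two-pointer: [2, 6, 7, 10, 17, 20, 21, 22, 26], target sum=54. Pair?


Two pointers: lo=0, hi=8
No pair sums to 54


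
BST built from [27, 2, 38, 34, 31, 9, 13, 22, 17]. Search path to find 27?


BST root = 27
Search for 27: compare at each node
Path: [27]


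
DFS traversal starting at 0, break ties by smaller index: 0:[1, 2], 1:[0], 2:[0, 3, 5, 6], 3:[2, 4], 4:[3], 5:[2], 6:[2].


DFS stack-based: start with [0]
Visit order: [0, 1, 2, 3, 4, 5, 6]


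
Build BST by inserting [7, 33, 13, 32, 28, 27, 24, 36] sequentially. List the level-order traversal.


Root = 7; build tree by BST insertion.
Level-Order traversal: [7, 33, 13, 36, 32, 28, 27, 24]


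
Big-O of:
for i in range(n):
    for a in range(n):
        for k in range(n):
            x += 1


Per nesting level: O(n) * O(n) * O(n) = O(n^3)
Complexity: O(n^3)


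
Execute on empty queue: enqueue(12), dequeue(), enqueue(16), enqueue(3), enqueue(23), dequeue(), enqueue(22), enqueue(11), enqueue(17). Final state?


enqueue(12) -> [12]
dequeue() returns 12 -> []
enqueue(16) -> [16]
enqueue(3) -> [16, 3]
enqueue(23) -> [16, 3, 23]
dequeue() returns 16 -> [3, 23]
enqueue(22) -> [3, 23, 22]
enqueue(11) -> [3, 23, 22, 11]
enqueue(17) -> [3, 23, 22, 11, 17]
Final queue (front to back): [3, 23, 22, 11, 17]
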